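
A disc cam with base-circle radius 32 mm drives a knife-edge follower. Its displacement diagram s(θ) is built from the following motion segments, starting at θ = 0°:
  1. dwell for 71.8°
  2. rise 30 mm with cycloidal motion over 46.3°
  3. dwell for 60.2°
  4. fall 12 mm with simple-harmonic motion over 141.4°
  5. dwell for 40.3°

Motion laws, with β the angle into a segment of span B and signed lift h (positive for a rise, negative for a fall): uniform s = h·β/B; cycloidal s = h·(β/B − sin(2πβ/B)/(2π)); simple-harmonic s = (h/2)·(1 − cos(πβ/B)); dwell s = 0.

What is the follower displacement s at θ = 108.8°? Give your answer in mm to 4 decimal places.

seg 1 [0°–71.8°] dwell: s stays 0.0000
seg 2 [71.8°–118.1°] cycloidal, h=30: θ=108.8° here. β=37, B=46.3. 30·(0.7991 − sin(2π·0.7991)/(2π)) = 28.5230 → s = 28.5230

28.5230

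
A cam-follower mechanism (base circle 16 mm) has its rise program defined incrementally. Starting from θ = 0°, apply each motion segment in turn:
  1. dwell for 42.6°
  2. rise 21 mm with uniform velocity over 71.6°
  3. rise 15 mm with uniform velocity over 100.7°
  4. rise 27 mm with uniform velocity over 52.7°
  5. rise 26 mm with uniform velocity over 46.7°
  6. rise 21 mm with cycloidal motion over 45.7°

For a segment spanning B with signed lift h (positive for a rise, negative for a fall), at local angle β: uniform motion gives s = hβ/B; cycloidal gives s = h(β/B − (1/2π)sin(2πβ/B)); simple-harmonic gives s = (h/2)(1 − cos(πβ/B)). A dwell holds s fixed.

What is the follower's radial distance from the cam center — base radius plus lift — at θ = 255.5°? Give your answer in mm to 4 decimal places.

seg 1 [0°–42.6°] dwell: s stays 0.0000
seg 2 [42.6°–114.2°] uniform, h=21: full span → s += 21 → s = 21.0000
seg 3 [114.2°–214.9°] uniform, h=15: full span → s += 15 → s = 36.0000
seg 4 [214.9°–267.6°] uniform, h=27: θ=255.5° here. β=40.6, B=52.7. 27·40.6/52.7 = 20.8008 → s = 56.8008
radial distance = base radius + s = 16 + 56.8008 = 72.8008

72.8008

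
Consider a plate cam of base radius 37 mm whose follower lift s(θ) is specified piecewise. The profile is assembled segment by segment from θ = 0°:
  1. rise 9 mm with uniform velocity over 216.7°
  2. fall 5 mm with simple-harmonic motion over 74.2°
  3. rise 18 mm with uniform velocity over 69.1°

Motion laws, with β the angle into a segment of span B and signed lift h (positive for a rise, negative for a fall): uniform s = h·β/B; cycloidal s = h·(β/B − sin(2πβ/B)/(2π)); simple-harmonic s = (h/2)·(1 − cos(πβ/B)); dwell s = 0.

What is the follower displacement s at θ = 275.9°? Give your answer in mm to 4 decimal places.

seg 1 [0°–216.7°] uniform, h=9: full span → s += 9 → s = 9.0000
seg 2 [216.7°–290.9°] simple-harmonic, h=-5: θ=275.9° here. β=59.2, B=74.2. -5/2·(1 − cos(π·0.7978)) = -4.5125 → s = 4.4875

4.4875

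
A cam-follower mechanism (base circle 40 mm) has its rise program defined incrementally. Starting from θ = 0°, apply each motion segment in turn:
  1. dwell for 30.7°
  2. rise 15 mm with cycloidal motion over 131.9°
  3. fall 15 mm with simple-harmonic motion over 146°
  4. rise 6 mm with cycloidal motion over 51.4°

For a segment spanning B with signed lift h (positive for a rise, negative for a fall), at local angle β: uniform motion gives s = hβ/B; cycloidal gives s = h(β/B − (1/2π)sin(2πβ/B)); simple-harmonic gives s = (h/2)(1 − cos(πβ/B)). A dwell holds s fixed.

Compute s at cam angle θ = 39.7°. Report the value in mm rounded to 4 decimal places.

seg 1 [0°–30.7°] dwell: s stays 0.0000
seg 2 [30.7°–162.6°] cycloidal, h=15: θ=39.7° here. β=9, B=131.9. 15·(0.0682 − sin(2π·0.0682)/(2π)) = 0.0311 → s = 0.0311

0.0311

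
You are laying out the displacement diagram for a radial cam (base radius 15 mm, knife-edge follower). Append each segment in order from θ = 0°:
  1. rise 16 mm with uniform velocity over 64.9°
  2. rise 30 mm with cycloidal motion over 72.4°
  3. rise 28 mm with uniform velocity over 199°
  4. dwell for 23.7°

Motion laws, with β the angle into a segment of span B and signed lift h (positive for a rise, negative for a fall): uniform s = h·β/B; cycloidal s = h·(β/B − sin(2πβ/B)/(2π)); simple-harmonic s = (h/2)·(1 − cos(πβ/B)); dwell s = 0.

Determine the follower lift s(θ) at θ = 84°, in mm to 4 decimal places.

seg 1 [0°–64.9°] uniform, h=16: full span → s += 16 → s = 16.0000
seg 2 [64.9°–137.3°] cycloidal, h=30: θ=84° here. β=19.1, B=72.4. 30·(0.2638 − sin(2π·0.2638)/(2π)) = 3.1577 → s = 19.1577

19.1577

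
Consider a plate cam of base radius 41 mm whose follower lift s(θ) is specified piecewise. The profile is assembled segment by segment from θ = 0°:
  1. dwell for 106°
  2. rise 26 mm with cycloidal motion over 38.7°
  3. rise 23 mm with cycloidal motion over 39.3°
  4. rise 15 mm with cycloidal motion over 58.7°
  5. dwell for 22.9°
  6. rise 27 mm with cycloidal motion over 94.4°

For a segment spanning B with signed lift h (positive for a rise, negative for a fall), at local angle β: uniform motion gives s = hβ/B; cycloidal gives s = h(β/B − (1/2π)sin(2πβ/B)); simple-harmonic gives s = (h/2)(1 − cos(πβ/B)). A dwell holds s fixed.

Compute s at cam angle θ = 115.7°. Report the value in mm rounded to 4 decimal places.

seg 1 [0°–106°] dwell: s stays 0.0000
seg 2 [106°–144.7°] cycloidal, h=26: θ=115.7° here. β=9.7, B=38.7. 26·(0.2506 − sin(2π·0.2506)/(2π)) = 2.3788 → s = 2.3788

2.3788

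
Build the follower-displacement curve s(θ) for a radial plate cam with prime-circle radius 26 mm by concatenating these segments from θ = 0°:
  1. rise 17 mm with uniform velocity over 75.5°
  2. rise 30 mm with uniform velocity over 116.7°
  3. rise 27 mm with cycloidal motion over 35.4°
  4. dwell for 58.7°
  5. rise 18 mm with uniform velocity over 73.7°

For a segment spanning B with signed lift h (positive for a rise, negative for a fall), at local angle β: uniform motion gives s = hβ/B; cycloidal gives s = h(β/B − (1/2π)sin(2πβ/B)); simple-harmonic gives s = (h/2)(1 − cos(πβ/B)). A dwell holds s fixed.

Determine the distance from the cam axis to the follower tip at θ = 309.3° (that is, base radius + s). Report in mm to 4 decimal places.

seg 1 [0°–75.5°] uniform, h=17: full span → s += 17 → s = 17.0000
seg 2 [75.5°–192.2°] uniform, h=30: full span → s += 30 → s = 47.0000
seg 3 [192.2°–227.6°] cycloidal, h=27: full span → s += 27 → s = 74.0000
seg 4 [227.6°–286.3°] dwell: s stays 74.0000
seg 5 [286.3°–360°] uniform, h=18: θ=309.3° here. β=23, B=73.7. 18·23/73.7 = 5.6174 → s = 79.6174
radial distance = base radius + s = 26 + 79.6174 = 105.6174

105.6174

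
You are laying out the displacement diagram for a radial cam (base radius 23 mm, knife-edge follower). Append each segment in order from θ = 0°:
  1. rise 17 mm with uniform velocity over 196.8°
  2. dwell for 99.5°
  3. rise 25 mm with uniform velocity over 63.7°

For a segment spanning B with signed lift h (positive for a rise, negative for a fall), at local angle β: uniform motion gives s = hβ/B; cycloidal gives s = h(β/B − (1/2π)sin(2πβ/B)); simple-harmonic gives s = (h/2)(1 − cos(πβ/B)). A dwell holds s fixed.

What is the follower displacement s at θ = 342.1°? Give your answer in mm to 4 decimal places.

seg 1 [0°–196.8°] uniform, h=17: full span → s += 17 → s = 17.0000
seg 2 [196.8°–296.3°] dwell: s stays 17.0000
seg 3 [296.3°–360°] uniform, h=25: θ=342.1° here. β=45.8, B=63.7. 25·45.8/63.7 = 17.9749 → s = 34.9749

34.9749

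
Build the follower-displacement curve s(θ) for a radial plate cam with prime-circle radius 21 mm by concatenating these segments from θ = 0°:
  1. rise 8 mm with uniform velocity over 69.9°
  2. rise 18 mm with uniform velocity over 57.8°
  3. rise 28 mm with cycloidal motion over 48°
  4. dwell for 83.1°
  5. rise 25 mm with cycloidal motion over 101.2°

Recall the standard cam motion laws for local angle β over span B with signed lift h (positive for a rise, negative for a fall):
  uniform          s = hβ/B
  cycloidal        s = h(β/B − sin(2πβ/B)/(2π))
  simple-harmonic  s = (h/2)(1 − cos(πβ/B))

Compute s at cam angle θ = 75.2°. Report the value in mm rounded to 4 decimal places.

seg 1 [0°–69.9°] uniform, h=8: full span → s += 8 → s = 8.0000
seg 2 [69.9°–127.7°] uniform, h=18: θ=75.2° here. β=5.3, B=57.8. 18·5.3/57.8 = 1.6505 → s = 9.6505

9.6505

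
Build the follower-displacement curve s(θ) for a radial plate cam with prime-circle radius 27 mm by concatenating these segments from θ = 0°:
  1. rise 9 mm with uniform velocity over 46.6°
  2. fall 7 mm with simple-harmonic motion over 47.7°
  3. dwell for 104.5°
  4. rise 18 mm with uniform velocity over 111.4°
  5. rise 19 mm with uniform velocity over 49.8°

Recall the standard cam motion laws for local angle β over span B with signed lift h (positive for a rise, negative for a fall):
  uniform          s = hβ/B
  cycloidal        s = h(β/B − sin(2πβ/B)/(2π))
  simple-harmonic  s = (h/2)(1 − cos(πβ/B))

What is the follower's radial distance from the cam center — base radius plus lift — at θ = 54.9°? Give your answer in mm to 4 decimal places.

seg 1 [0°–46.6°] uniform, h=9: full span → s += 9 → s = 9.0000
seg 2 [46.6°–94.3°] simple-harmonic, h=-7: θ=54.9° here. β=8.3, B=47.7. -7/2·(1 − cos(π·0.1740)) = -0.5101 → s = 8.4899
radial distance = base radius + s = 27 + 8.4899 = 35.4899

35.4899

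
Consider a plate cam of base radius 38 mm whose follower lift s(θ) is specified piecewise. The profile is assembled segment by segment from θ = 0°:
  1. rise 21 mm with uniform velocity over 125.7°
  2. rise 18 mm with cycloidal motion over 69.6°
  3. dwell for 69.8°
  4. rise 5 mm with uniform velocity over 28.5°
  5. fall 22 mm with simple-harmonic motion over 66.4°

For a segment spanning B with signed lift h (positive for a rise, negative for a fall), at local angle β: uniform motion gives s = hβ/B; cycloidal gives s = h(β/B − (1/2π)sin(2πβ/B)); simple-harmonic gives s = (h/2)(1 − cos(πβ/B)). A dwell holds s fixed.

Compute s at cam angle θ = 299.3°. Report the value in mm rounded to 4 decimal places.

seg 1 [0°–125.7°] uniform, h=21: full span → s += 21 → s = 21.0000
seg 2 [125.7°–195.3°] cycloidal, h=18: full span → s += 18 → s = 39.0000
seg 3 [195.3°–265.1°] dwell: s stays 39.0000
seg 4 [265.1°–293.6°] uniform, h=5: full span → s += 5 → s = 44.0000
seg 5 [293.6°–360°] simple-harmonic, h=-22: θ=299.3° here. β=5.7, B=66.4. -22/2·(1 − cos(π·0.0858)) = -0.3976 → s = 43.6024

43.6024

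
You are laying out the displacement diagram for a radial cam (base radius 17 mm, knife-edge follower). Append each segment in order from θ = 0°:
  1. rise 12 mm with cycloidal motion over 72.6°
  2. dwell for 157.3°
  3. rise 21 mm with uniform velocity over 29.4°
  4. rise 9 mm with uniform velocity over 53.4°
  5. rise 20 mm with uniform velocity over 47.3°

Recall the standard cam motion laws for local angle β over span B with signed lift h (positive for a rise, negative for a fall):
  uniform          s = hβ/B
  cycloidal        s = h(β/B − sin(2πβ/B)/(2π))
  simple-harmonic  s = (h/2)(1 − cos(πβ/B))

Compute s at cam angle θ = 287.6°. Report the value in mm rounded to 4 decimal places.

seg 1 [0°–72.6°] cycloidal, h=12: full span → s += 12 → s = 12.0000
seg 2 [72.6°–229.9°] dwell: s stays 12.0000
seg 3 [229.9°–259.3°] uniform, h=21: full span → s += 21 → s = 33.0000
seg 4 [259.3°–312.7°] uniform, h=9: θ=287.6° here. β=28.3, B=53.4. 9·28.3/53.4 = 4.7697 → s = 37.7697

37.7697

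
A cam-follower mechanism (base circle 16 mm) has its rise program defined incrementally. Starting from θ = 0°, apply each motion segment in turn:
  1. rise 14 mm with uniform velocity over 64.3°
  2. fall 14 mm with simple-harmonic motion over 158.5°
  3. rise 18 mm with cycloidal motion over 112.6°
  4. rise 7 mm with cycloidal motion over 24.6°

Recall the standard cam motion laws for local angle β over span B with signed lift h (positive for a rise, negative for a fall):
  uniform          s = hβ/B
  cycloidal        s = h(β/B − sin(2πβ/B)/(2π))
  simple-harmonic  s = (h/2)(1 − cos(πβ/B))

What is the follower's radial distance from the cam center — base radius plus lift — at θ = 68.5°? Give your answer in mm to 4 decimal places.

seg 1 [0°–64.3°] uniform, h=14: full span → s += 14 → s = 14.0000
seg 2 [64.3°–222.8°] simple-harmonic, h=-14: θ=68.5° here. β=4.2, B=158.5. -14/2·(1 − cos(π·0.0265)) = -0.0242 → s = 13.9758
radial distance = base radius + s = 16 + 13.9758 = 29.9758

29.9758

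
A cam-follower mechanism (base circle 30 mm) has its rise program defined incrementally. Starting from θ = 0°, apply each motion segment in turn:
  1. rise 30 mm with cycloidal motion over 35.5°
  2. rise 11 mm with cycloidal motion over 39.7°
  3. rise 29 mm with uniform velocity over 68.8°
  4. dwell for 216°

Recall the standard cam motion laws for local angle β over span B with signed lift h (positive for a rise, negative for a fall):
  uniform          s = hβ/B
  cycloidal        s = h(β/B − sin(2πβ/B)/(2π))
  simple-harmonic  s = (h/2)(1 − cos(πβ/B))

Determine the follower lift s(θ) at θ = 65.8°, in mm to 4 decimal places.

seg 1 [0°–35.5°] cycloidal, h=30: full span → s += 30 → s = 30.0000
seg 2 [35.5°–75.2°] cycloidal, h=11: θ=65.8° here. β=30.3, B=39.7. 11·(0.7632 − sin(2π·0.7632)/(2π)) = 10.1401 → s = 40.1401

40.1401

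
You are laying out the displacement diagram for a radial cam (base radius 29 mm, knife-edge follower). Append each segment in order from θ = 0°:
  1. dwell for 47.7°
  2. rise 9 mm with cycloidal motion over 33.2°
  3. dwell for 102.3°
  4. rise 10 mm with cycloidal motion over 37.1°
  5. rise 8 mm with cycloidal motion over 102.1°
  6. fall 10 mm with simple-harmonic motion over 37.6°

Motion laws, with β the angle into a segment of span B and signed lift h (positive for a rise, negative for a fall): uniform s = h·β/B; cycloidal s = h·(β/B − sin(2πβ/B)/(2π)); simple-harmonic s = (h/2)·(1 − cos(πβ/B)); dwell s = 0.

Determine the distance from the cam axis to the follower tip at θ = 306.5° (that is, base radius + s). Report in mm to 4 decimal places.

seg 1 [0°–47.7°] dwell: s stays 0.0000
seg 2 [47.7°–80.9°] cycloidal, h=9: full span → s += 9 → s = 9.0000
seg 3 [80.9°–183.2°] dwell: s stays 9.0000
seg 4 [183.2°–220.3°] cycloidal, h=10: full span → s += 10 → s = 19.0000
seg 5 [220.3°–322.4°] cycloidal, h=8: θ=306.5° here. β=86.2, B=102.1. 8·(0.8443 − sin(2π·0.8443)/(2π)) = 7.8105 → s = 26.8105
radial distance = base radius + s = 29 + 26.8105 = 55.8105

55.8105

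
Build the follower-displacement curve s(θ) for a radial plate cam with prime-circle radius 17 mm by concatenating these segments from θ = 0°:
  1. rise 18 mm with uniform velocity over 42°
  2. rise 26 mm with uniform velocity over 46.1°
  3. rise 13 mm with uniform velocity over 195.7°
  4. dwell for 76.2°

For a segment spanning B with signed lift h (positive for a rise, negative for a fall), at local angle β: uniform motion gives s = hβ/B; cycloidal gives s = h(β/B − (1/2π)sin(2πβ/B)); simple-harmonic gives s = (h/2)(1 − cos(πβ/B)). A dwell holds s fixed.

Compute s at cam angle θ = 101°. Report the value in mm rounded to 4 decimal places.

seg 1 [0°–42°] uniform, h=18: full span → s += 18 → s = 18.0000
seg 2 [42°–88.1°] uniform, h=26: full span → s += 26 → s = 44.0000
seg 3 [88.1°–283.8°] uniform, h=13: θ=101° here. β=12.9, B=195.7. 13·12.9/195.7 = 0.8569 → s = 44.8569

44.8569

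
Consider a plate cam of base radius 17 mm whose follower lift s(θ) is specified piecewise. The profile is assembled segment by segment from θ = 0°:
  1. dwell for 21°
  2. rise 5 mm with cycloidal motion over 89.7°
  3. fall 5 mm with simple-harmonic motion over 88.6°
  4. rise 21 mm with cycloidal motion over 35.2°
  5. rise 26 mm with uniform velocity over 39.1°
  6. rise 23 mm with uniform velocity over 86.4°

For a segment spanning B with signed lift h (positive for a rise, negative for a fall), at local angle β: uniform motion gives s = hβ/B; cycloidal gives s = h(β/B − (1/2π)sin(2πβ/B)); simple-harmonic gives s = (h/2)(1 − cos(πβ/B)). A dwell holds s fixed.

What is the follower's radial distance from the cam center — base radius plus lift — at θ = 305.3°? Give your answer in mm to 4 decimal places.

seg 1 [0°–21°] dwell: s stays 0.0000
seg 2 [21°–110.7°] cycloidal, h=5: full span → s += 5 → s = 5.0000
seg 3 [110.7°–199.3°] simple-harmonic, h=-5: full span → s += -5 → s = 0.0000
seg 4 [199.3°–234.5°] cycloidal, h=21: full span → s += 21 → s = 21.0000
seg 5 [234.5°–273.6°] uniform, h=26: full span → s += 26 → s = 47.0000
seg 6 [273.6°–360°] uniform, h=23: θ=305.3° here. β=31.7, B=86.4. 23·31.7/86.4 = 8.4387 → s = 55.4387
radial distance = base radius + s = 17 + 55.4387 = 72.4387

72.4387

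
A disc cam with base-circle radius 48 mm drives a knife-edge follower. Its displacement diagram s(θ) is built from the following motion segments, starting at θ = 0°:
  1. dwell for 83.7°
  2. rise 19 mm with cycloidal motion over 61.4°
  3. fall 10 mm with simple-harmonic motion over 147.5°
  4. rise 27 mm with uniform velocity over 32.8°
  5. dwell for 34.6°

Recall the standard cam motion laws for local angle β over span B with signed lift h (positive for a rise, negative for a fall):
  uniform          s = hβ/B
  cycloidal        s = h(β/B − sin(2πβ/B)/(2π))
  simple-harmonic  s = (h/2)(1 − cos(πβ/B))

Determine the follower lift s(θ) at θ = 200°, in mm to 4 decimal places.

seg 1 [0°–83.7°] dwell: s stays 0.0000
seg 2 [83.7°–145.1°] cycloidal, h=19: full span → s += 19 → s = 19.0000
seg 3 [145.1°–292.6°] simple-harmonic, h=-10: θ=200° here. β=54.9, B=147.5. -10/2·(1 − cos(π·0.3722)) = -3.0461 → s = 15.9539

15.9539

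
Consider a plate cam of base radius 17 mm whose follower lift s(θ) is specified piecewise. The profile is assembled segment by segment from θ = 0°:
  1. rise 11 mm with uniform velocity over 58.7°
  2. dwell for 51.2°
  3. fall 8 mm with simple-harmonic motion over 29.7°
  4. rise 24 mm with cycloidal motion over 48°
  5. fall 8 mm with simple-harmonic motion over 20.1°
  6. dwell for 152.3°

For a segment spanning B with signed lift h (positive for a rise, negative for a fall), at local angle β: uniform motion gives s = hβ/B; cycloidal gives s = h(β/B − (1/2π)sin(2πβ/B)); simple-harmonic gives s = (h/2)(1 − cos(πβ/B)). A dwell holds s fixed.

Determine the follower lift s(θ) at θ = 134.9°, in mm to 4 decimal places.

seg 1 [0°–58.7°] uniform, h=11: full span → s += 11 → s = 11.0000
seg 2 [58.7°–109.9°] dwell: s stays 11.0000
seg 3 [109.9°–139.6°] simple-harmonic, h=-8: θ=134.9° here. β=25, B=29.7. -8/2·(1 − cos(π·0.8418)) = -7.5158 → s = 3.4842

3.4842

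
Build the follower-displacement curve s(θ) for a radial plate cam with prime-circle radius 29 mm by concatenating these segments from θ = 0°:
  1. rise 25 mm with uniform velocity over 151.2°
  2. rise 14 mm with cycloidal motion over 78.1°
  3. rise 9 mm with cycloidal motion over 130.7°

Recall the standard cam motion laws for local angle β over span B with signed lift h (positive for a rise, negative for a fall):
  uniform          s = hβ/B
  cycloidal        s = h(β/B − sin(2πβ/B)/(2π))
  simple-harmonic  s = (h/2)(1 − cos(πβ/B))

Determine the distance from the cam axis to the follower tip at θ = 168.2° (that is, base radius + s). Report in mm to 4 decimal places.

seg 1 [0°–151.2°] uniform, h=25: full span → s += 25 → s = 25.0000
seg 2 [151.2°–229.3°] cycloidal, h=14: θ=168.2° here. β=17, B=78.1. 14·(0.2177 − sin(2π·0.2177)/(2π)) = 0.8650 → s = 25.8650
radial distance = base radius + s = 29 + 25.8650 = 54.8650

54.8650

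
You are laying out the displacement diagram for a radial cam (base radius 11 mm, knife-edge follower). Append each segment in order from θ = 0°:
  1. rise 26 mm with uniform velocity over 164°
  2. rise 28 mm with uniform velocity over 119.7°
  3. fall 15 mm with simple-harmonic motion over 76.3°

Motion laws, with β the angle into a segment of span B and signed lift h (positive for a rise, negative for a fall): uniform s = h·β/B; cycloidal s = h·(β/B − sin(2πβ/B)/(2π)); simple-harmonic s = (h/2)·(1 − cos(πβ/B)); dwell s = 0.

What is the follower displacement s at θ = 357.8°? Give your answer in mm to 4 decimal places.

seg 1 [0°–164°] uniform, h=26: full span → s += 26 → s = 26.0000
seg 2 [164°–283.7°] uniform, h=28: full span → s += 28 → s = 54.0000
seg 3 [283.7°–360°] simple-harmonic, h=-15: θ=357.8° here. β=74.1, B=76.3. -15/2·(1 − cos(π·0.9712)) = -14.9693 → s = 39.0307

39.0307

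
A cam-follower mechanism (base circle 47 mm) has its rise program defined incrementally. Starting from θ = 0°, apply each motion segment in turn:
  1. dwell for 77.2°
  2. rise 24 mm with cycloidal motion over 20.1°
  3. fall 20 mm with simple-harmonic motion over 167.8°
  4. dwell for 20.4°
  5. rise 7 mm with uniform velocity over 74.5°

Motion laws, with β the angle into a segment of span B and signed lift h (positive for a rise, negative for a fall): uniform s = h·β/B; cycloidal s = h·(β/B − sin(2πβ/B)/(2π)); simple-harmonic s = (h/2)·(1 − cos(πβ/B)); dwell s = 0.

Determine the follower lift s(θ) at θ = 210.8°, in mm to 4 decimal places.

seg 1 [0°–77.2°] dwell: s stays 0.0000
seg 2 [77.2°–97.3°] cycloidal, h=24: full span → s += 24 → s = 24.0000
seg 3 [97.3°–265.1°] simple-harmonic, h=-20: θ=210.8° here. β=113.5, B=167.8. -20/2·(1 − cos(π·0.6764)) = -15.2624 → s = 8.7376

8.7376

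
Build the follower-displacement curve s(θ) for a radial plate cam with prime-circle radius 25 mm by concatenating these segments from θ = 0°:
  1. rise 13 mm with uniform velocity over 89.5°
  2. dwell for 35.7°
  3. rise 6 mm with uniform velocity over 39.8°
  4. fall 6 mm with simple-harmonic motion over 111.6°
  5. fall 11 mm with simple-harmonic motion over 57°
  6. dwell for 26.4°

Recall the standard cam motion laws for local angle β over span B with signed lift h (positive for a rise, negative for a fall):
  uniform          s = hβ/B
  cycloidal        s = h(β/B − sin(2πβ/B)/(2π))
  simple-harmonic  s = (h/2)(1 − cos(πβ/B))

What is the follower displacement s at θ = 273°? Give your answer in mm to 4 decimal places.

seg 1 [0°–89.5°] uniform, h=13: full span → s += 13 → s = 13.0000
seg 2 [89.5°–125.2°] dwell: s stays 13.0000
seg 3 [125.2°–165°] uniform, h=6: full span → s += 6 → s = 19.0000
seg 4 [165°–276.6°] simple-harmonic, h=-6: θ=273° here. β=108, B=111.6. -6/2·(1 − cos(π·0.9677)) = -5.9846 → s = 13.0154

13.0154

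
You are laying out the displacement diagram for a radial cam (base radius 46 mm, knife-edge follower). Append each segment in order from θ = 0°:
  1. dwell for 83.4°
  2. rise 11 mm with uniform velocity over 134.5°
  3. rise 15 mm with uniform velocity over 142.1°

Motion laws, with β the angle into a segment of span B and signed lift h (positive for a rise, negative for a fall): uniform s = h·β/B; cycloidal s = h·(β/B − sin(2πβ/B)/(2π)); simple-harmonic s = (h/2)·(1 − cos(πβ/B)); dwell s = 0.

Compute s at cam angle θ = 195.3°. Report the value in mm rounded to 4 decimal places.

seg 1 [0°–83.4°] dwell: s stays 0.0000
seg 2 [83.4°–217.9°] uniform, h=11: θ=195.3° here. β=111.9, B=134.5. 11·111.9/134.5 = 9.1517 → s = 9.1517

9.1517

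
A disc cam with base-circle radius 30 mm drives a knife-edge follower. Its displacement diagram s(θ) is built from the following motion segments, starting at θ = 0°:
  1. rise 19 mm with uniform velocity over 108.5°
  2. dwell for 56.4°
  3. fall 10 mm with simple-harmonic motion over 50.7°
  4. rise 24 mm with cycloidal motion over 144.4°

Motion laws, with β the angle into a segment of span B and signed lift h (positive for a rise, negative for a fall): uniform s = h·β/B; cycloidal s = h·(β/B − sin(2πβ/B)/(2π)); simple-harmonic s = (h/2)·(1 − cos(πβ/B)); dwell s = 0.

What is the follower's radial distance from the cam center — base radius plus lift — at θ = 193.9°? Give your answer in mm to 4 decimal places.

seg 1 [0°–108.5°] uniform, h=19: full span → s += 19 → s = 19.0000
seg 2 [108.5°–164.9°] dwell: s stays 19.0000
seg 3 [164.9°–215.6°] simple-harmonic, h=-10: θ=193.9° here. β=29, B=50.7. -10/2·(1 − cos(π·0.5720)) = -6.1212 → s = 12.8788
radial distance = base radius + s = 30 + 12.8788 = 42.8788

42.8788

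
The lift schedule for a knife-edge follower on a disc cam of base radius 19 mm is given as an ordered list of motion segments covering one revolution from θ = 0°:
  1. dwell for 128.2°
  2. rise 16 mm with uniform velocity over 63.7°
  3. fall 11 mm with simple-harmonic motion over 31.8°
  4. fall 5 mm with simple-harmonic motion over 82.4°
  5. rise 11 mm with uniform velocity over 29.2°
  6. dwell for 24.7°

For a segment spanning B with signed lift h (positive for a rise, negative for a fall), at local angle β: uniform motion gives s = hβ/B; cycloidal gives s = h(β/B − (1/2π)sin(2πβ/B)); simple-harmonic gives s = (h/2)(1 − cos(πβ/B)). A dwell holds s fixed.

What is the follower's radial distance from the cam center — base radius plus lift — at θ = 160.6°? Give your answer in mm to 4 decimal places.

seg 1 [0°–128.2°] dwell: s stays 0.0000
seg 2 [128.2°–191.9°] uniform, h=16: θ=160.6° here. β=32.4, B=63.7. 16·32.4/63.7 = 8.1381 → s = 8.1381
radial distance = base radius + s = 19 + 8.1381 = 27.1381

27.1381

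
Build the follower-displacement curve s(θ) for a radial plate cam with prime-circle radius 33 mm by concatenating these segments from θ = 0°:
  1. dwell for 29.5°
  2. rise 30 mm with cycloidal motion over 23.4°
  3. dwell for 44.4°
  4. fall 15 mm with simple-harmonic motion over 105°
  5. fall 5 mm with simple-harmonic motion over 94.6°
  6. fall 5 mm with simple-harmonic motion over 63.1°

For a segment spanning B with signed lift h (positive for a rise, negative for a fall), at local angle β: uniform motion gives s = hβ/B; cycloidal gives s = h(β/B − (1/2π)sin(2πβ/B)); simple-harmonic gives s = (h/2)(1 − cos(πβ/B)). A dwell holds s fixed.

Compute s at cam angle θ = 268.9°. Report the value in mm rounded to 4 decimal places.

seg 1 [0°–29.5°] dwell: s stays 0.0000
seg 2 [29.5°–52.9°] cycloidal, h=30: full span → s += 30 → s = 30.0000
seg 3 [52.9°–97.3°] dwell: s stays 30.0000
seg 4 [97.3°–202.3°] simple-harmonic, h=-15: full span → s += -15 → s = 15.0000
seg 5 [202.3°–296.9°] simple-harmonic, h=-5: θ=268.9° here. β=66.6, B=94.6. -5/2·(1 − cos(π·0.7040)) = -3.9949 → s = 11.0051

11.0051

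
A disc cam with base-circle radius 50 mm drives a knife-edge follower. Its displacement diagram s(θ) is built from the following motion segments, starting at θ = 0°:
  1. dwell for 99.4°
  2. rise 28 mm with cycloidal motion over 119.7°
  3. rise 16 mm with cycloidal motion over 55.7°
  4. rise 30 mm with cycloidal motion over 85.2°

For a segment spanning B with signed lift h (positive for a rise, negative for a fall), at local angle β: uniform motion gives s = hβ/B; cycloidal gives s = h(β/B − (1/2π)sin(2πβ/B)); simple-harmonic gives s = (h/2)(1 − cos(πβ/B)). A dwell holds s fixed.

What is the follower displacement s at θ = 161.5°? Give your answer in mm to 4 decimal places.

seg 1 [0°–99.4°] dwell: s stays 0.0000
seg 2 [99.4°–219.1°] cycloidal, h=28: θ=161.5° here. β=62.1, B=119.7. 28·(0.5188 − sin(2π·0.5188)/(2π)) = 15.0514 → s = 15.0514

15.0514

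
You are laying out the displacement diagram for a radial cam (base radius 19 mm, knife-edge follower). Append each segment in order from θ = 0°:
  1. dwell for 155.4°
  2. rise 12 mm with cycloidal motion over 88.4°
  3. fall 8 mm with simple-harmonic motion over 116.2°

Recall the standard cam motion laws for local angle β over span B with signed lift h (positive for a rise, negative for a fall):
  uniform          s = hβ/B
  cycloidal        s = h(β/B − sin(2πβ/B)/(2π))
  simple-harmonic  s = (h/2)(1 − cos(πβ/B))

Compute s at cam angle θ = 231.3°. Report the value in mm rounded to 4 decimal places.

seg 1 [0°–155.4°] dwell: s stays 0.0000
seg 2 [155.4°–243.8°] cycloidal, h=12: θ=231.3° here. β=75.9, B=88.4. 12·(0.8586 − sin(2π·0.8586)/(2π)) = 11.7854 → s = 11.7854

11.7854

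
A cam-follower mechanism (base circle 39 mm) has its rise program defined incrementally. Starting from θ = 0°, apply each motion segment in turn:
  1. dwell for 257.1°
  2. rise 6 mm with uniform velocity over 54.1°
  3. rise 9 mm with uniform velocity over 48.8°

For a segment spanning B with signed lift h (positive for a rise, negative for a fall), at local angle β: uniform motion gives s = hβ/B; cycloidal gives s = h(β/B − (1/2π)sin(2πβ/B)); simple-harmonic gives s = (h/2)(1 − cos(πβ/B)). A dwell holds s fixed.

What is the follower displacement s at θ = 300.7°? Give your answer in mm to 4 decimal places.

seg 1 [0°–257.1°] dwell: s stays 0.0000
seg 2 [257.1°–311.2°] uniform, h=6: θ=300.7° here. β=43.6, B=54.1. 6·43.6/54.1 = 4.8355 → s = 4.8355

4.8355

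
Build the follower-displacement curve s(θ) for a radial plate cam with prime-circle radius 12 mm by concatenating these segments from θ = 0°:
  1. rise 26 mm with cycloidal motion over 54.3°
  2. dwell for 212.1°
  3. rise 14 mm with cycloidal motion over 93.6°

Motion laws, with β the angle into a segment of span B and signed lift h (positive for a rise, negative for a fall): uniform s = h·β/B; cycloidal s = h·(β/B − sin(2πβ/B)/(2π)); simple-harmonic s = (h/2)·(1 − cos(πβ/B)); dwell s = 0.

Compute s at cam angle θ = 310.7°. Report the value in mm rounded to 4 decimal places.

seg 1 [0°–54.3°] cycloidal, h=26: full span → s += 26 → s = 26.0000
seg 2 [54.3°–266.4°] dwell: s stays 26.0000
seg 3 [266.4°–360°] cycloidal, h=14: θ=310.7° here. β=44.3, B=93.6. 14·(0.4733 − sin(2π·0.4733)/(2π)) = 6.2539 → s = 32.2539

32.2539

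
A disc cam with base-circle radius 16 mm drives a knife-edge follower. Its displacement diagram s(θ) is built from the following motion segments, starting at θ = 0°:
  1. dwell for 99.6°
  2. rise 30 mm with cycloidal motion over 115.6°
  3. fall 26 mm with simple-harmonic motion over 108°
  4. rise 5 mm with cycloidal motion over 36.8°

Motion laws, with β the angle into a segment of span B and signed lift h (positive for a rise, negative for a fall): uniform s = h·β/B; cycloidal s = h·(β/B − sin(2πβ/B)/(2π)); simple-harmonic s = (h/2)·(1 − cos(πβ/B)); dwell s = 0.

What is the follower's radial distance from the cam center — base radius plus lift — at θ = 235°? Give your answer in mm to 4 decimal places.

seg 1 [0°–99.6°] dwell: s stays 0.0000
seg 2 [99.6°–215.2°] cycloidal, h=30: full span → s += 30 → s = 30.0000
seg 3 [215.2°–323.2°] simple-harmonic, h=-26: θ=235° here. β=19.8, B=108. -26/2·(1 − cos(π·0.1833)) = -2.0973 → s = 27.9027
radial distance = base radius + s = 16 + 27.9027 = 43.9027

43.9027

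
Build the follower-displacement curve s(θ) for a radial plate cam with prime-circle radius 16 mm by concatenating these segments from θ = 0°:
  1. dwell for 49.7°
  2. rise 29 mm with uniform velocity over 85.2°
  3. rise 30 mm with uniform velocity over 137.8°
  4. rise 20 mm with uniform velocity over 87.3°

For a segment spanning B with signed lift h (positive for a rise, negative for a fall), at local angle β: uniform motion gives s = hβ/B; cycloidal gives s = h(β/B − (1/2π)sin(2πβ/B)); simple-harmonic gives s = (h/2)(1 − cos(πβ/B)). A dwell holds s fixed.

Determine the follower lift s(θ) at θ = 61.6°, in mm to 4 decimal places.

seg 1 [0°–49.7°] dwell: s stays 0.0000
seg 2 [49.7°–134.9°] uniform, h=29: θ=61.6° here. β=11.9, B=85.2. 29·11.9/85.2 = 4.0505 → s = 4.0505

4.0505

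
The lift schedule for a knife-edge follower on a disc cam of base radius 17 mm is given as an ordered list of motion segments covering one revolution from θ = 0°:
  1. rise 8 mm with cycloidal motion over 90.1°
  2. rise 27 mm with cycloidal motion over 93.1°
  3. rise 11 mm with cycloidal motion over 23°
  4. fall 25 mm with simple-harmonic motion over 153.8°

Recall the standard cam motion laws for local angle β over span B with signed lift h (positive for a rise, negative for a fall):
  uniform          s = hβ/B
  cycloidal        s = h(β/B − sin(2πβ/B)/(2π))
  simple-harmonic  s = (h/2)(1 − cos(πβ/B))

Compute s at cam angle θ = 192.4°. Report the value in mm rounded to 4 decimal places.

seg 1 [0°–90.1°] cycloidal, h=8: full span → s += 8 → s = 8.0000
seg 2 [90.1°–183.2°] cycloidal, h=27: full span → s += 27 → s = 35.0000
seg 3 [183.2°–206.2°] cycloidal, h=11: θ=192.4° here. β=9.2, B=23. 11·(0.4000 − sin(2π·0.4000)/(2π)) = 3.3710 → s = 38.3710

38.3710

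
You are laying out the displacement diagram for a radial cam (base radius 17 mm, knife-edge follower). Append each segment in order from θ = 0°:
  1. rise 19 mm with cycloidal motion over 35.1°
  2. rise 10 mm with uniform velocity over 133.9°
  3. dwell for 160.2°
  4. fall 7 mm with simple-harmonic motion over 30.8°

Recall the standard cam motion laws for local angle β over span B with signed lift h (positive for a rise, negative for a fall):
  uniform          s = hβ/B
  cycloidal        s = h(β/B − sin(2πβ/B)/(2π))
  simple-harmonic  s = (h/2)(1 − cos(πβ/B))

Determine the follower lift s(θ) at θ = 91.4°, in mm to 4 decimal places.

seg 1 [0°–35.1°] cycloidal, h=19: full span → s += 19 → s = 19.0000
seg 2 [35.1°–169°] uniform, h=10: θ=91.4° here. β=56.3, B=133.9. 10·56.3/133.9 = 4.2046 → s = 23.2046

23.2046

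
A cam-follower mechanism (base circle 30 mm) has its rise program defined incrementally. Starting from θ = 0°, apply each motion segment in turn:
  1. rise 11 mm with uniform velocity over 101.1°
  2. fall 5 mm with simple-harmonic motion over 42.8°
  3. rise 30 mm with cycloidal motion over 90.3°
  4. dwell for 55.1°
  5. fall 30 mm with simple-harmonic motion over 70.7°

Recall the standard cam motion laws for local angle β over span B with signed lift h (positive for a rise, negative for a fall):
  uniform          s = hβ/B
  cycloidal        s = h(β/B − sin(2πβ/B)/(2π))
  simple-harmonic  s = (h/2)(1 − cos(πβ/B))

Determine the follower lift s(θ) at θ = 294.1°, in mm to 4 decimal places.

seg 1 [0°–101.1°] uniform, h=11: full span → s += 11 → s = 11.0000
seg 2 [101.1°–143.9°] simple-harmonic, h=-5: full span → s += -5 → s = 6.0000
seg 3 [143.9°–234.2°] cycloidal, h=30: full span → s += 30 → s = 36.0000
seg 4 [234.2°–289.3°] dwell: s stays 36.0000
seg 5 [289.3°–360°] simple-harmonic, h=-30: θ=294.1° here. β=4.8, B=70.7. -30/2·(1 − cos(π·0.0679)) = -0.3399 → s = 35.6601

35.6601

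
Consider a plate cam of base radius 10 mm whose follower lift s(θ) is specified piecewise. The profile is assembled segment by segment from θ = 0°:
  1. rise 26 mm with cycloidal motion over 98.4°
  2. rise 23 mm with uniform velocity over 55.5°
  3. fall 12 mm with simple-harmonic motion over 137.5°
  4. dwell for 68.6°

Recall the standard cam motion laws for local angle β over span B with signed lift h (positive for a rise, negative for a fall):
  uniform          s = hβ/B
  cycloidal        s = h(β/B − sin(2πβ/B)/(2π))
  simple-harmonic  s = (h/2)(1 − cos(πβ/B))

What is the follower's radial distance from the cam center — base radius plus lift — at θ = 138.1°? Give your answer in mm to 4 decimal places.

seg 1 [0°–98.4°] cycloidal, h=26: full span → s += 26 → s = 26.0000
seg 2 [98.4°–153.9°] uniform, h=23: θ=138.1° here. β=39.7, B=55.5. 23·39.7/55.5 = 16.4523 → s = 42.4523
radial distance = base radius + s = 10 + 42.4523 = 52.4523

52.4523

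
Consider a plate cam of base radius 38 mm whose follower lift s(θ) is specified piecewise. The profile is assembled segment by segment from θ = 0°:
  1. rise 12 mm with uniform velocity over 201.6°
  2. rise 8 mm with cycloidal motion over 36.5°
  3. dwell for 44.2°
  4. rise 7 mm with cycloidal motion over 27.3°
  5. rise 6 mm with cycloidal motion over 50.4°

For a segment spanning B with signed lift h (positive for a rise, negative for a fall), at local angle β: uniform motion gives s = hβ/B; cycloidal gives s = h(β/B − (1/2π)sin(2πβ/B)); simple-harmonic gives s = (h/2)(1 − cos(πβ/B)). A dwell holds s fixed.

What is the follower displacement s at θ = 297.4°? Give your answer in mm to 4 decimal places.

seg 1 [0°–201.6°] uniform, h=12: full span → s += 12 → s = 12.0000
seg 2 [201.6°–238.1°] cycloidal, h=8: full span → s += 8 → s = 20.0000
seg 3 [238.1°–282.3°] dwell: s stays 20.0000
seg 4 [282.3°–309.6°] cycloidal, h=7: θ=297.4° here. β=15.1, B=27.3. 7·(0.5531 − sin(2π·0.5531)/(2π)) = 4.2367 → s = 24.2367

24.2367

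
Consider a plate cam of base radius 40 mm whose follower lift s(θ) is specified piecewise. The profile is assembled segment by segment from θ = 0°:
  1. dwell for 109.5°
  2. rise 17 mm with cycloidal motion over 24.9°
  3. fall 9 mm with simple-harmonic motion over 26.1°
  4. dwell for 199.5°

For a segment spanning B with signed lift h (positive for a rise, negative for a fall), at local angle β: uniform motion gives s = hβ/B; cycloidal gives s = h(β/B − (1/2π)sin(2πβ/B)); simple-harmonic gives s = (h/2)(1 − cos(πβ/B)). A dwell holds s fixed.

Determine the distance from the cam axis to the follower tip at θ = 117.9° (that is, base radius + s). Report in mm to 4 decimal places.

seg 1 [0°–109.5°] dwell: s stays 0.0000
seg 2 [109.5°–134.4°] cycloidal, h=17: θ=117.9° here. β=8.4, B=24.9. 17·(0.3373 − sin(2π·0.3373)/(2π)) = 3.4267 → s = 3.4267
radial distance = base radius + s = 40 + 3.4267 = 43.4267

43.4267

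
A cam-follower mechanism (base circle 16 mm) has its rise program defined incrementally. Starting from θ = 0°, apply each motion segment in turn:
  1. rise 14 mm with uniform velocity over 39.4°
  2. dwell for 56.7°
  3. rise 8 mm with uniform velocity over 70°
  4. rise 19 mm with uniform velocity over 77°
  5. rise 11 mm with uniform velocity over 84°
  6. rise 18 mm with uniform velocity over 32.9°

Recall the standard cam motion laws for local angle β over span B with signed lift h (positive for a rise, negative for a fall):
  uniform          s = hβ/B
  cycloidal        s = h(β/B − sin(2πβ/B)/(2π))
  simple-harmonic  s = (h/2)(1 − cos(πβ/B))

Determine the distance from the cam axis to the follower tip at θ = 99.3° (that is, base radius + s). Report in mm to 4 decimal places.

seg 1 [0°–39.4°] uniform, h=14: full span → s += 14 → s = 14.0000
seg 2 [39.4°–96.1°] dwell: s stays 14.0000
seg 3 [96.1°–166.1°] uniform, h=8: θ=99.3° here. β=3.2, B=70. 8·3.2/70 = 0.3657 → s = 14.3657
radial distance = base radius + s = 16 + 14.3657 = 30.3657

30.3657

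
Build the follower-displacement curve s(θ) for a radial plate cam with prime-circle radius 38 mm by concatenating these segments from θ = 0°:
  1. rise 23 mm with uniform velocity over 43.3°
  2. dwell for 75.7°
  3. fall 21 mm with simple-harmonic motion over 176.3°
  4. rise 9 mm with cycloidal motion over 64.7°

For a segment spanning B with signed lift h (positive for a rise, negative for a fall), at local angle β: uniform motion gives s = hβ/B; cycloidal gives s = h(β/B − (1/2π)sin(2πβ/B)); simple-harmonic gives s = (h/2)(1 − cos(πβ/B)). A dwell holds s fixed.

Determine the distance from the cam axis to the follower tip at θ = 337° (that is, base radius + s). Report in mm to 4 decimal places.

seg 1 [0°–43.3°] uniform, h=23: full span → s += 23 → s = 23.0000
seg 2 [43.3°–119°] dwell: s stays 23.0000
seg 3 [119°–295.3°] simple-harmonic, h=-21: full span → s += -21 → s = 2.0000
seg 4 [295.3°–360°] cycloidal, h=9: θ=337° here. β=41.7, B=64.7. 9·(0.6445 − sin(2π·0.6445)/(2π)) = 6.9297 → s = 8.9297
radial distance = base radius + s = 38 + 8.9297 = 46.9297

46.9297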